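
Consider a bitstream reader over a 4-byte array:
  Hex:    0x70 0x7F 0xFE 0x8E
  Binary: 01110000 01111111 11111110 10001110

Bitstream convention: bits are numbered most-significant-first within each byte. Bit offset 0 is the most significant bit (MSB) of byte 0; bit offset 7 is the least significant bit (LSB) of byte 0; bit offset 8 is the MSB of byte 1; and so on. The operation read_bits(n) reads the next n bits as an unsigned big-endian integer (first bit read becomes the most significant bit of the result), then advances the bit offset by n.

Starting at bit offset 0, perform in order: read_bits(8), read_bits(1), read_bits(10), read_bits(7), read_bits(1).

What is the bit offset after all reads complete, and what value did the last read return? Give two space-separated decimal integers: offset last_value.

Answer: 27 0

Derivation:
Read 1: bits[0:8] width=8 -> value=112 (bin 01110000); offset now 8 = byte 1 bit 0; 24 bits remain
Read 2: bits[8:9] width=1 -> value=0 (bin 0); offset now 9 = byte 1 bit 1; 23 bits remain
Read 3: bits[9:19] width=10 -> value=1023 (bin 1111111111); offset now 19 = byte 2 bit 3; 13 bits remain
Read 4: bits[19:26] width=7 -> value=122 (bin 1111010); offset now 26 = byte 3 bit 2; 6 bits remain
Read 5: bits[26:27] width=1 -> value=0 (bin 0); offset now 27 = byte 3 bit 3; 5 bits remain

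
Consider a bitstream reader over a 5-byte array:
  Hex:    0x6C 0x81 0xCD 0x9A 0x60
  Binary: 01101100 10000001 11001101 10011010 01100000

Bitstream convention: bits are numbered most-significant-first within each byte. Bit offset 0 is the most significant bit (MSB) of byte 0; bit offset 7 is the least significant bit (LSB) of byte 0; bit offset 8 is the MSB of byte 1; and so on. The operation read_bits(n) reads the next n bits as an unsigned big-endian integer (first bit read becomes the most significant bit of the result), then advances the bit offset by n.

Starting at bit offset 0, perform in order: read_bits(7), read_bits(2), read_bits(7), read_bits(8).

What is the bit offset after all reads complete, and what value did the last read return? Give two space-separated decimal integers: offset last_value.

Read 1: bits[0:7] width=7 -> value=54 (bin 0110110); offset now 7 = byte 0 bit 7; 33 bits remain
Read 2: bits[7:9] width=2 -> value=1 (bin 01); offset now 9 = byte 1 bit 1; 31 bits remain
Read 3: bits[9:16] width=7 -> value=1 (bin 0000001); offset now 16 = byte 2 bit 0; 24 bits remain
Read 4: bits[16:24] width=8 -> value=205 (bin 11001101); offset now 24 = byte 3 bit 0; 16 bits remain

Answer: 24 205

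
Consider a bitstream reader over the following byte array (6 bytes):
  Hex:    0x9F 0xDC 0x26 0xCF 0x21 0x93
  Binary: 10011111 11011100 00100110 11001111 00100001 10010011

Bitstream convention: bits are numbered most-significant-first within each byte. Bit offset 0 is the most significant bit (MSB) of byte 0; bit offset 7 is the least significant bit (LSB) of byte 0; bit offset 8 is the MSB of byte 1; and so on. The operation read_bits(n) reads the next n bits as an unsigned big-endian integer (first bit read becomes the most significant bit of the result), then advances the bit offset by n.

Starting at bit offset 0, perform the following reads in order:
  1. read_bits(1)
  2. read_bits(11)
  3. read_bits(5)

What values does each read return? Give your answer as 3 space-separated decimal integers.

Read 1: bits[0:1] width=1 -> value=1 (bin 1); offset now 1 = byte 0 bit 1; 47 bits remain
Read 2: bits[1:12] width=11 -> value=509 (bin 00111111101); offset now 12 = byte 1 bit 4; 36 bits remain
Read 3: bits[12:17] width=5 -> value=24 (bin 11000); offset now 17 = byte 2 bit 1; 31 bits remain

Answer: 1 509 24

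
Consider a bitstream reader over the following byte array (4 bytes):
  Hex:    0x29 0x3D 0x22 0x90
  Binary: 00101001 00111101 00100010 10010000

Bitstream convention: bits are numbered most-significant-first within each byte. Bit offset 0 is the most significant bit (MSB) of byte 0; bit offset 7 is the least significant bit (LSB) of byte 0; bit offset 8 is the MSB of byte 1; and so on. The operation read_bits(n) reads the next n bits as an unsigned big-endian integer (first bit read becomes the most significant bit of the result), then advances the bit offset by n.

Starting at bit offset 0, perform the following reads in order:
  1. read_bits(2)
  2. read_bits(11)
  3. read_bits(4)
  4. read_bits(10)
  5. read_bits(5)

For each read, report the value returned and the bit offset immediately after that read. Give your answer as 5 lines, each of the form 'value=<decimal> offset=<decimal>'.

Answer: value=0 offset=2
value=1319 offset=13
value=10 offset=17
value=276 offset=27
value=16 offset=32

Derivation:
Read 1: bits[0:2] width=2 -> value=0 (bin 00); offset now 2 = byte 0 bit 2; 30 bits remain
Read 2: bits[2:13] width=11 -> value=1319 (bin 10100100111); offset now 13 = byte 1 bit 5; 19 bits remain
Read 3: bits[13:17] width=4 -> value=10 (bin 1010); offset now 17 = byte 2 bit 1; 15 bits remain
Read 4: bits[17:27] width=10 -> value=276 (bin 0100010100); offset now 27 = byte 3 bit 3; 5 bits remain
Read 5: bits[27:32] width=5 -> value=16 (bin 10000); offset now 32 = byte 4 bit 0; 0 bits remain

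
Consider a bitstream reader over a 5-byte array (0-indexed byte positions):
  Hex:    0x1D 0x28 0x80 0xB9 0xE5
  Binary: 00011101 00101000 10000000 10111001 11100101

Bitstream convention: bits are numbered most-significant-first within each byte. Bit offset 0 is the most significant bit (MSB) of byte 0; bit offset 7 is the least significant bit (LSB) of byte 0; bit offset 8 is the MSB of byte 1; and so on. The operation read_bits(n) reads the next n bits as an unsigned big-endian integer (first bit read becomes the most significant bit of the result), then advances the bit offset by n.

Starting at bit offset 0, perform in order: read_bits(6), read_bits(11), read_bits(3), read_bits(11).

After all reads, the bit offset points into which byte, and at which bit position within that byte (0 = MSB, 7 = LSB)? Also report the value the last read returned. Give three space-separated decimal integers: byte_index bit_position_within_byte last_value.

Answer: 3 7 92

Derivation:
Read 1: bits[0:6] width=6 -> value=7 (bin 000111); offset now 6 = byte 0 bit 6; 34 bits remain
Read 2: bits[6:17] width=11 -> value=593 (bin 01001010001); offset now 17 = byte 2 bit 1; 23 bits remain
Read 3: bits[17:20] width=3 -> value=0 (bin 000); offset now 20 = byte 2 bit 4; 20 bits remain
Read 4: bits[20:31] width=11 -> value=92 (bin 00001011100); offset now 31 = byte 3 bit 7; 9 bits remain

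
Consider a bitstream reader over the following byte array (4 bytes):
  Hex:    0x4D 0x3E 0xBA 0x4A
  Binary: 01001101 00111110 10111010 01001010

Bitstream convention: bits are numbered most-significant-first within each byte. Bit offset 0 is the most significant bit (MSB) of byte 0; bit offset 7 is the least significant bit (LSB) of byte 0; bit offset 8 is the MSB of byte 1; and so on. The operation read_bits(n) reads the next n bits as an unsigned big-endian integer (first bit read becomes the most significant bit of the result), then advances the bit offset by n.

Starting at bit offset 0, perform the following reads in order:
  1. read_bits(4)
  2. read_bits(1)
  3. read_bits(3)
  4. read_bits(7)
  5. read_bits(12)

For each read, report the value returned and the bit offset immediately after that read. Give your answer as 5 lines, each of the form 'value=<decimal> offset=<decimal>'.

Read 1: bits[0:4] width=4 -> value=4 (bin 0100); offset now 4 = byte 0 bit 4; 28 bits remain
Read 2: bits[4:5] width=1 -> value=1 (bin 1); offset now 5 = byte 0 bit 5; 27 bits remain
Read 3: bits[5:8] width=3 -> value=5 (bin 101); offset now 8 = byte 1 bit 0; 24 bits remain
Read 4: bits[8:15] width=7 -> value=31 (bin 0011111); offset now 15 = byte 1 bit 7; 17 bits remain
Read 5: bits[15:27] width=12 -> value=1490 (bin 010111010010); offset now 27 = byte 3 bit 3; 5 bits remain

Answer: value=4 offset=4
value=1 offset=5
value=5 offset=8
value=31 offset=15
value=1490 offset=27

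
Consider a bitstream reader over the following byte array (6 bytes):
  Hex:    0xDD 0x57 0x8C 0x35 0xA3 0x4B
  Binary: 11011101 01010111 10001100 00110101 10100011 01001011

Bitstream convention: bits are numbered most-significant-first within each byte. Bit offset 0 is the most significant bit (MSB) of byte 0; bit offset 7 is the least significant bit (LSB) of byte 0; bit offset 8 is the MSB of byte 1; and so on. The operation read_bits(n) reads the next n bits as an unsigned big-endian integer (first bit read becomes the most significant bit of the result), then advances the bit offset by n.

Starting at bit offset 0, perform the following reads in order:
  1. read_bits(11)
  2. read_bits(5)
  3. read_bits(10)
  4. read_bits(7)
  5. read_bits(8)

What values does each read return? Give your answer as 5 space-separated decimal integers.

Answer: 1770 23 560 107 70

Derivation:
Read 1: bits[0:11] width=11 -> value=1770 (bin 11011101010); offset now 11 = byte 1 bit 3; 37 bits remain
Read 2: bits[11:16] width=5 -> value=23 (bin 10111); offset now 16 = byte 2 bit 0; 32 bits remain
Read 3: bits[16:26] width=10 -> value=560 (bin 1000110000); offset now 26 = byte 3 bit 2; 22 bits remain
Read 4: bits[26:33] width=7 -> value=107 (bin 1101011); offset now 33 = byte 4 bit 1; 15 bits remain
Read 5: bits[33:41] width=8 -> value=70 (bin 01000110); offset now 41 = byte 5 bit 1; 7 bits remain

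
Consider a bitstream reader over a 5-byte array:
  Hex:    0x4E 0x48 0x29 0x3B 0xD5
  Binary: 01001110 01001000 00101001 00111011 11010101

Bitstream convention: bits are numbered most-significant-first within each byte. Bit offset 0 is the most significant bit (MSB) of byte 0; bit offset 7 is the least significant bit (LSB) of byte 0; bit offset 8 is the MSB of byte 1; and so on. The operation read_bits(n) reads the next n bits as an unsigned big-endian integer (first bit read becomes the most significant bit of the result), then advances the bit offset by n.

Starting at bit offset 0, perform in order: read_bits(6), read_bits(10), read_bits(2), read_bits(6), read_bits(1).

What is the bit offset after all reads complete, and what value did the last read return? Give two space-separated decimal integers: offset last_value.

Answer: 25 0

Derivation:
Read 1: bits[0:6] width=6 -> value=19 (bin 010011); offset now 6 = byte 0 bit 6; 34 bits remain
Read 2: bits[6:16] width=10 -> value=584 (bin 1001001000); offset now 16 = byte 2 bit 0; 24 bits remain
Read 3: bits[16:18] width=2 -> value=0 (bin 00); offset now 18 = byte 2 bit 2; 22 bits remain
Read 4: bits[18:24] width=6 -> value=41 (bin 101001); offset now 24 = byte 3 bit 0; 16 bits remain
Read 5: bits[24:25] width=1 -> value=0 (bin 0); offset now 25 = byte 3 bit 1; 15 bits remain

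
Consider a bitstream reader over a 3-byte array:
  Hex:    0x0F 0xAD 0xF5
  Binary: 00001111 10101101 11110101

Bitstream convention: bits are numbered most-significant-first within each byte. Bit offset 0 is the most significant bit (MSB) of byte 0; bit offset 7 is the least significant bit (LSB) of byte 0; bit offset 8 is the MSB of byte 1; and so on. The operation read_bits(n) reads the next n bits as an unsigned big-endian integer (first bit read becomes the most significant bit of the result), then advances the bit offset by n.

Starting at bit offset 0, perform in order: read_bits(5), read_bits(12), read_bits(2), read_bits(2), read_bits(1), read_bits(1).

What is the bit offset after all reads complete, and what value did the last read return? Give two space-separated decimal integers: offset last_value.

Answer: 23 0

Derivation:
Read 1: bits[0:5] width=5 -> value=1 (bin 00001); offset now 5 = byte 0 bit 5; 19 bits remain
Read 2: bits[5:17] width=12 -> value=3931 (bin 111101011011); offset now 17 = byte 2 bit 1; 7 bits remain
Read 3: bits[17:19] width=2 -> value=3 (bin 11); offset now 19 = byte 2 bit 3; 5 bits remain
Read 4: bits[19:21] width=2 -> value=2 (bin 10); offset now 21 = byte 2 bit 5; 3 bits remain
Read 5: bits[21:22] width=1 -> value=1 (bin 1); offset now 22 = byte 2 bit 6; 2 bits remain
Read 6: bits[22:23] width=1 -> value=0 (bin 0); offset now 23 = byte 2 bit 7; 1 bits remain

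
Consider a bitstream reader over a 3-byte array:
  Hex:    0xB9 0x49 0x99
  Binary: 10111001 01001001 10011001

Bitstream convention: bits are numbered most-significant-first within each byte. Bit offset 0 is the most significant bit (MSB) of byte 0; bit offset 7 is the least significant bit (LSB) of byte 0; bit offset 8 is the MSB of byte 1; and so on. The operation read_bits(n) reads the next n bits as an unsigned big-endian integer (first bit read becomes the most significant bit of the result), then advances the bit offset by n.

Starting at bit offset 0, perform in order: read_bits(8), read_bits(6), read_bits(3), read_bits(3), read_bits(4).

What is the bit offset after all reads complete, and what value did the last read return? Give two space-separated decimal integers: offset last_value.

Read 1: bits[0:8] width=8 -> value=185 (bin 10111001); offset now 8 = byte 1 bit 0; 16 bits remain
Read 2: bits[8:14] width=6 -> value=18 (bin 010010); offset now 14 = byte 1 bit 6; 10 bits remain
Read 3: bits[14:17] width=3 -> value=3 (bin 011); offset now 17 = byte 2 bit 1; 7 bits remain
Read 4: bits[17:20] width=3 -> value=1 (bin 001); offset now 20 = byte 2 bit 4; 4 bits remain
Read 5: bits[20:24] width=4 -> value=9 (bin 1001); offset now 24 = byte 3 bit 0; 0 bits remain

Answer: 24 9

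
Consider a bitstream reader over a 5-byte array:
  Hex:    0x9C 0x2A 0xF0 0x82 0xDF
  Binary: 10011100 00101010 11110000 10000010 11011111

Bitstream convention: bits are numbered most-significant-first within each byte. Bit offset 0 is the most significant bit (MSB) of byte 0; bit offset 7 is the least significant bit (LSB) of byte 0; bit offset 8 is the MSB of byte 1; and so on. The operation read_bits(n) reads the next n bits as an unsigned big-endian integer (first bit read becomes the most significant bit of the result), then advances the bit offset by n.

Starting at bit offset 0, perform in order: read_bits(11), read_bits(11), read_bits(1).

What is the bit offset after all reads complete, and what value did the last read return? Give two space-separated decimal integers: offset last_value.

Answer: 23 0

Derivation:
Read 1: bits[0:11] width=11 -> value=1249 (bin 10011100001); offset now 11 = byte 1 bit 3; 29 bits remain
Read 2: bits[11:22] width=11 -> value=700 (bin 01010111100); offset now 22 = byte 2 bit 6; 18 bits remain
Read 3: bits[22:23] width=1 -> value=0 (bin 0); offset now 23 = byte 2 bit 7; 17 bits remain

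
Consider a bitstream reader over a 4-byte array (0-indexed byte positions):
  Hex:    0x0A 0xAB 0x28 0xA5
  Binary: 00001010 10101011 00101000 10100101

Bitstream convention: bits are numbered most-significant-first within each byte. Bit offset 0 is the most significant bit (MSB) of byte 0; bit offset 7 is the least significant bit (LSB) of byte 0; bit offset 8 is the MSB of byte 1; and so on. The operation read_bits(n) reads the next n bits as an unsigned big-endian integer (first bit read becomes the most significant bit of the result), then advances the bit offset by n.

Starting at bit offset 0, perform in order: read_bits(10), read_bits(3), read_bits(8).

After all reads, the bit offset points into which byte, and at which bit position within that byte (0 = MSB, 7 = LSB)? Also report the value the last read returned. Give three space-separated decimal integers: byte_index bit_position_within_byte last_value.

Answer: 2 5 101

Derivation:
Read 1: bits[0:10] width=10 -> value=42 (bin 0000101010); offset now 10 = byte 1 bit 2; 22 bits remain
Read 2: bits[10:13] width=3 -> value=5 (bin 101); offset now 13 = byte 1 bit 5; 19 bits remain
Read 3: bits[13:21] width=8 -> value=101 (bin 01100101); offset now 21 = byte 2 bit 5; 11 bits remain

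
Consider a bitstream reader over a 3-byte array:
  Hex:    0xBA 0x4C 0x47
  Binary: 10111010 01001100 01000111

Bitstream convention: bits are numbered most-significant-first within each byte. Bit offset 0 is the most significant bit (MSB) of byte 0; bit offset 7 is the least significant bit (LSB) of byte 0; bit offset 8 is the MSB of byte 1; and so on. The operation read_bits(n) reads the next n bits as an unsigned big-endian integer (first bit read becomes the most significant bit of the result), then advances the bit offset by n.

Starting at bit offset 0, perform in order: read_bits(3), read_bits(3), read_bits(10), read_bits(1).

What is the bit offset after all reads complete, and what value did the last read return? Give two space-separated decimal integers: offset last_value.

Read 1: bits[0:3] width=3 -> value=5 (bin 101); offset now 3 = byte 0 bit 3; 21 bits remain
Read 2: bits[3:6] width=3 -> value=6 (bin 110); offset now 6 = byte 0 bit 6; 18 bits remain
Read 3: bits[6:16] width=10 -> value=588 (bin 1001001100); offset now 16 = byte 2 bit 0; 8 bits remain
Read 4: bits[16:17] width=1 -> value=0 (bin 0); offset now 17 = byte 2 bit 1; 7 bits remain

Answer: 17 0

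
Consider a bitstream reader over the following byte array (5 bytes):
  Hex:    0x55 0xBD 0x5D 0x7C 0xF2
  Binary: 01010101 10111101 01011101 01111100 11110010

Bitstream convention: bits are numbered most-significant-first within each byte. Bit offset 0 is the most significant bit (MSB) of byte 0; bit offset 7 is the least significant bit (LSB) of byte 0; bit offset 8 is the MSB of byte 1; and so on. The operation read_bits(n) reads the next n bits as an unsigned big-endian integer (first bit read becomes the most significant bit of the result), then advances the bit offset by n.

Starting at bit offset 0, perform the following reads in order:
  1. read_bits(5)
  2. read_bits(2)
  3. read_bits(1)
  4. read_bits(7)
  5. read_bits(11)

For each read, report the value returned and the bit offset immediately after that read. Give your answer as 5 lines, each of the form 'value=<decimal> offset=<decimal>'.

Answer: value=10 offset=5
value=2 offset=7
value=1 offset=8
value=94 offset=15
value=1397 offset=26

Derivation:
Read 1: bits[0:5] width=5 -> value=10 (bin 01010); offset now 5 = byte 0 bit 5; 35 bits remain
Read 2: bits[5:7] width=2 -> value=2 (bin 10); offset now 7 = byte 0 bit 7; 33 bits remain
Read 3: bits[7:8] width=1 -> value=1 (bin 1); offset now 8 = byte 1 bit 0; 32 bits remain
Read 4: bits[8:15] width=7 -> value=94 (bin 1011110); offset now 15 = byte 1 bit 7; 25 bits remain
Read 5: bits[15:26] width=11 -> value=1397 (bin 10101110101); offset now 26 = byte 3 bit 2; 14 bits remain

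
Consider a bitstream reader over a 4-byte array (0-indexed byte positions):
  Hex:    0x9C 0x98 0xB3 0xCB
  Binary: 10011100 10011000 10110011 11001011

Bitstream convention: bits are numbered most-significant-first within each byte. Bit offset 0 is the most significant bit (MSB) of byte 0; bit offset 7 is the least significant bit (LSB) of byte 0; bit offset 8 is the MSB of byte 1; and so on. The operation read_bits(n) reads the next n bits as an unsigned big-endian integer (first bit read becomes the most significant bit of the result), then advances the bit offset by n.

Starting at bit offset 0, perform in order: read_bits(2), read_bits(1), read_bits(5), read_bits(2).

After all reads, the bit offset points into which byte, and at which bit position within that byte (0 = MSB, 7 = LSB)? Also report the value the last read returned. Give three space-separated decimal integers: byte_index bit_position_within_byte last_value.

Read 1: bits[0:2] width=2 -> value=2 (bin 10); offset now 2 = byte 0 bit 2; 30 bits remain
Read 2: bits[2:3] width=1 -> value=0 (bin 0); offset now 3 = byte 0 bit 3; 29 bits remain
Read 3: bits[3:8] width=5 -> value=28 (bin 11100); offset now 8 = byte 1 bit 0; 24 bits remain
Read 4: bits[8:10] width=2 -> value=2 (bin 10); offset now 10 = byte 1 bit 2; 22 bits remain

Answer: 1 2 2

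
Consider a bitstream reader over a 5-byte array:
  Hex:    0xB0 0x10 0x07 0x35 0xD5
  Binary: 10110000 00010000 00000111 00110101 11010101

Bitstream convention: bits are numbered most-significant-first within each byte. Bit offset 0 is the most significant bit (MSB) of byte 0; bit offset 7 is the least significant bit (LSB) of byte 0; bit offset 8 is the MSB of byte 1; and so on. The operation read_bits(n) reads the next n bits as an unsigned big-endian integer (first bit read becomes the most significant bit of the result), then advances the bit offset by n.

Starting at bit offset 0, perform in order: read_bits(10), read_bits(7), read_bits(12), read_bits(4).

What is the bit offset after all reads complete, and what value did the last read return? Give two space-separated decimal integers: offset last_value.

Answer: 33 11

Derivation:
Read 1: bits[0:10] width=10 -> value=704 (bin 1011000000); offset now 10 = byte 1 bit 2; 30 bits remain
Read 2: bits[10:17] width=7 -> value=32 (bin 0100000); offset now 17 = byte 2 bit 1; 23 bits remain
Read 3: bits[17:29] width=12 -> value=230 (bin 000011100110); offset now 29 = byte 3 bit 5; 11 bits remain
Read 4: bits[29:33] width=4 -> value=11 (bin 1011); offset now 33 = byte 4 bit 1; 7 bits remain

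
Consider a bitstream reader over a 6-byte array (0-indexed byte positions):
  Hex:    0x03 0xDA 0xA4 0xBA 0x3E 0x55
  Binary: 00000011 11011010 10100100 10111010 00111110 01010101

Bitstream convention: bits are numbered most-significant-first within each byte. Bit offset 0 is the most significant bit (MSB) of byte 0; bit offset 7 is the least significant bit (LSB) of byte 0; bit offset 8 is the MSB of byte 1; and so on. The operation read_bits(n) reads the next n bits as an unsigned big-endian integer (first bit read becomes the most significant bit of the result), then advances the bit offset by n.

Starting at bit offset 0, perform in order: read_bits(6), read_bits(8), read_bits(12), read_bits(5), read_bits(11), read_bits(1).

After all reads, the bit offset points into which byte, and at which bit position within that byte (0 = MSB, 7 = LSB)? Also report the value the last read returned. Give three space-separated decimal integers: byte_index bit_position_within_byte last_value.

Read 1: bits[0:6] width=6 -> value=0 (bin 000000); offset now 6 = byte 0 bit 6; 42 bits remain
Read 2: bits[6:14] width=8 -> value=246 (bin 11110110); offset now 14 = byte 1 bit 6; 34 bits remain
Read 3: bits[14:26] width=12 -> value=2706 (bin 101010010010); offset now 26 = byte 3 bit 2; 22 bits remain
Read 4: bits[26:31] width=5 -> value=29 (bin 11101); offset now 31 = byte 3 bit 7; 17 bits remain
Read 5: bits[31:42] width=11 -> value=249 (bin 00011111001); offset now 42 = byte 5 bit 2; 6 bits remain
Read 6: bits[42:43] width=1 -> value=0 (bin 0); offset now 43 = byte 5 bit 3; 5 bits remain

Answer: 5 3 0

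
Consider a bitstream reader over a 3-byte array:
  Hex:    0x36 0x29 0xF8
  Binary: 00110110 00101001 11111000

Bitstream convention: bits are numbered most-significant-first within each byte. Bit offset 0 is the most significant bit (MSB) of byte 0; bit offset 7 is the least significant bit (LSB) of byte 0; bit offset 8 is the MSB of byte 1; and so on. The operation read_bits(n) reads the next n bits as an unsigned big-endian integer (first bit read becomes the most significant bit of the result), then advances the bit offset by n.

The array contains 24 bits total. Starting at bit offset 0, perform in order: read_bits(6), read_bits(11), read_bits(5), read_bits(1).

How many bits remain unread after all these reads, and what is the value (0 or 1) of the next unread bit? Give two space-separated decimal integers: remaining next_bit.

Read 1: bits[0:6] width=6 -> value=13 (bin 001101); offset now 6 = byte 0 bit 6; 18 bits remain
Read 2: bits[6:17] width=11 -> value=1107 (bin 10001010011); offset now 17 = byte 2 bit 1; 7 bits remain
Read 3: bits[17:22] width=5 -> value=30 (bin 11110); offset now 22 = byte 2 bit 6; 2 bits remain
Read 4: bits[22:23] width=1 -> value=0 (bin 0); offset now 23 = byte 2 bit 7; 1 bits remain

Answer: 1 0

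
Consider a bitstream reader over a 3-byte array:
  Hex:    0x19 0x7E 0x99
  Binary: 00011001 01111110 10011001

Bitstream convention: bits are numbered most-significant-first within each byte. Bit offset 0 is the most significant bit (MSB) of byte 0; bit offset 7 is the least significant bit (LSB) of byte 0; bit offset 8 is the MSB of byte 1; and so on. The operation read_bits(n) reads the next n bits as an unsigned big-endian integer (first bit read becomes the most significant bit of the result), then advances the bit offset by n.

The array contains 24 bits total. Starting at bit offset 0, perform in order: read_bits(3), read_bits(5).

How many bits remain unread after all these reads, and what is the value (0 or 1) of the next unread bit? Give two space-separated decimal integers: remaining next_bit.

Answer: 16 0

Derivation:
Read 1: bits[0:3] width=3 -> value=0 (bin 000); offset now 3 = byte 0 bit 3; 21 bits remain
Read 2: bits[3:8] width=5 -> value=25 (bin 11001); offset now 8 = byte 1 bit 0; 16 bits remain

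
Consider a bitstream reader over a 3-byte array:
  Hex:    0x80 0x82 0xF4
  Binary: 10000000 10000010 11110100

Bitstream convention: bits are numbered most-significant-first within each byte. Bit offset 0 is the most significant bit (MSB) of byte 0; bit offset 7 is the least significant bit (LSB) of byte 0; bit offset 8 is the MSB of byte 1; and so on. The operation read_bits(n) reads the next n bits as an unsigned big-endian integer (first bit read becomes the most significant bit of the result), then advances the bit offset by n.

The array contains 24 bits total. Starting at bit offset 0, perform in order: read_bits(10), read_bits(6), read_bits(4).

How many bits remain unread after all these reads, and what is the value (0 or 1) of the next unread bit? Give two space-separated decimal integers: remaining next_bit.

Read 1: bits[0:10] width=10 -> value=514 (bin 1000000010); offset now 10 = byte 1 bit 2; 14 bits remain
Read 2: bits[10:16] width=6 -> value=2 (bin 000010); offset now 16 = byte 2 bit 0; 8 bits remain
Read 3: bits[16:20] width=4 -> value=15 (bin 1111); offset now 20 = byte 2 bit 4; 4 bits remain

Answer: 4 0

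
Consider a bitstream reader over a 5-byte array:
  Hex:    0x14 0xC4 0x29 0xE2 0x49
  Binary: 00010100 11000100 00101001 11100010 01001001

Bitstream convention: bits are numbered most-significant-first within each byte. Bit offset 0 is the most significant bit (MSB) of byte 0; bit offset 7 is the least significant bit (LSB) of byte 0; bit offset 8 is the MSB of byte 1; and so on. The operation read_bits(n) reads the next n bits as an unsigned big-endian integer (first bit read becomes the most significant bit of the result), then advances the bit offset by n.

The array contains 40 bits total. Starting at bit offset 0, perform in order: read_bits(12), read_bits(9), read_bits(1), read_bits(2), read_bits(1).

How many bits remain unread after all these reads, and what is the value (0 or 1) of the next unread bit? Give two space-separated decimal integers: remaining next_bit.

Read 1: bits[0:12] width=12 -> value=332 (bin 000101001100); offset now 12 = byte 1 bit 4; 28 bits remain
Read 2: bits[12:21] width=9 -> value=133 (bin 010000101); offset now 21 = byte 2 bit 5; 19 bits remain
Read 3: bits[21:22] width=1 -> value=0 (bin 0); offset now 22 = byte 2 bit 6; 18 bits remain
Read 4: bits[22:24] width=2 -> value=1 (bin 01); offset now 24 = byte 3 bit 0; 16 bits remain
Read 5: bits[24:25] width=1 -> value=1 (bin 1); offset now 25 = byte 3 bit 1; 15 bits remain

Answer: 15 1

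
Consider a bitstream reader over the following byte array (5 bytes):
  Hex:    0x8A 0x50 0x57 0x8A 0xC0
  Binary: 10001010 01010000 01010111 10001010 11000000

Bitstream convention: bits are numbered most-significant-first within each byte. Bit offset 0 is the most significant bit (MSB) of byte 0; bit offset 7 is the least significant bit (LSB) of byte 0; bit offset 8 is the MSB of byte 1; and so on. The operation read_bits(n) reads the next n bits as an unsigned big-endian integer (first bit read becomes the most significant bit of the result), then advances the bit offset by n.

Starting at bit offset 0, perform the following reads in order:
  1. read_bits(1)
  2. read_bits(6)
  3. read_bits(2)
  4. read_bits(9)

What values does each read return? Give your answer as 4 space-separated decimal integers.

Read 1: bits[0:1] width=1 -> value=1 (bin 1); offset now 1 = byte 0 bit 1; 39 bits remain
Read 2: bits[1:7] width=6 -> value=5 (bin 000101); offset now 7 = byte 0 bit 7; 33 bits remain
Read 3: bits[7:9] width=2 -> value=0 (bin 00); offset now 9 = byte 1 bit 1; 31 bits remain
Read 4: bits[9:18] width=9 -> value=321 (bin 101000001); offset now 18 = byte 2 bit 2; 22 bits remain

Answer: 1 5 0 321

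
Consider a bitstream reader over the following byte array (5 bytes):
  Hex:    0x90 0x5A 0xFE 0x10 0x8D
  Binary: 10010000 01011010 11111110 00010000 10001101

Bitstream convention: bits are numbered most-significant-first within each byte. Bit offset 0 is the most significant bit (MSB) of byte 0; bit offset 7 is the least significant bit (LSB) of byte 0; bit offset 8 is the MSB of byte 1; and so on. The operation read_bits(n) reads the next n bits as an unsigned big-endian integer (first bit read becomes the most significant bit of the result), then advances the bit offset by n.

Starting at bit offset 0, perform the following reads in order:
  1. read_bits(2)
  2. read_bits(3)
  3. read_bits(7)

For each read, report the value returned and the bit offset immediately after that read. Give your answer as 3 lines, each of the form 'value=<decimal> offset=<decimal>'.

Read 1: bits[0:2] width=2 -> value=2 (bin 10); offset now 2 = byte 0 bit 2; 38 bits remain
Read 2: bits[2:5] width=3 -> value=2 (bin 010); offset now 5 = byte 0 bit 5; 35 bits remain
Read 3: bits[5:12] width=7 -> value=5 (bin 0000101); offset now 12 = byte 1 bit 4; 28 bits remain

Answer: value=2 offset=2
value=2 offset=5
value=5 offset=12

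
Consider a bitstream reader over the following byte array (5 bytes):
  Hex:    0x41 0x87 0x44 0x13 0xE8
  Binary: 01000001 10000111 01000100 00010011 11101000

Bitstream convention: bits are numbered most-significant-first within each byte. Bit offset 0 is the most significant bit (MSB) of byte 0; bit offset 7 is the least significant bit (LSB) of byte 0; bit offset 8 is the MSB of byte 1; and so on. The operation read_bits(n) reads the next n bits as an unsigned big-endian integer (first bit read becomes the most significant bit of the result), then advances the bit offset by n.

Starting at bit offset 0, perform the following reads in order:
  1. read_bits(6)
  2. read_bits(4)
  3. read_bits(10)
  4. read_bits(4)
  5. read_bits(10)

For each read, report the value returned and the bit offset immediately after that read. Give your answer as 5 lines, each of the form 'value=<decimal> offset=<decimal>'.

Read 1: bits[0:6] width=6 -> value=16 (bin 010000); offset now 6 = byte 0 bit 6; 34 bits remain
Read 2: bits[6:10] width=4 -> value=6 (bin 0110); offset now 10 = byte 1 bit 2; 30 bits remain
Read 3: bits[10:20] width=10 -> value=116 (bin 0001110100); offset now 20 = byte 2 bit 4; 20 bits remain
Read 4: bits[20:24] width=4 -> value=4 (bin 0100); offset now 24 = byte 3 bit 0; 16 bits remain
Read 5: bits[24:34] width=10 -> value=79 (bin 0001001111); offset now 34 = byte 4 bit 2; 6 bits remain

Answer: value=16 offset=6
value=6 offset=10
value=116 offset=20
value=4 offset=24
value=79 offset=34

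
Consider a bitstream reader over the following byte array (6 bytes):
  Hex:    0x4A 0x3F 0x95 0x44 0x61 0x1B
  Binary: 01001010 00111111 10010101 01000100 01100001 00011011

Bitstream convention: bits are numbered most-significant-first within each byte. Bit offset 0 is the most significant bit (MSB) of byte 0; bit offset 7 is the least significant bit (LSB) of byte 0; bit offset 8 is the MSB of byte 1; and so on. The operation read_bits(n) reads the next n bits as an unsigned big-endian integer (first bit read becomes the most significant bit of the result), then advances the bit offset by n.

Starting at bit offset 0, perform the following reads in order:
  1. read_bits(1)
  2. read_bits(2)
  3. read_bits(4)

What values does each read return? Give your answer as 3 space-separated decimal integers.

Answer: 0 2 5

Derivation:
Read 1: bits[0:1] width=1 -> value=0 (bin 0); offset now 1 = byte 0 bit 1; 47 bits remain
Read 2: bits[1:3] width=2 -> value=2 (bin 10); offset now 3 = byte 0 bit 3; 45 bits remain
Read 3: bits[3:7] width=4 -> value=5 (bin 0101); offset now 7 = byte 0 bit 7; 41 bits remain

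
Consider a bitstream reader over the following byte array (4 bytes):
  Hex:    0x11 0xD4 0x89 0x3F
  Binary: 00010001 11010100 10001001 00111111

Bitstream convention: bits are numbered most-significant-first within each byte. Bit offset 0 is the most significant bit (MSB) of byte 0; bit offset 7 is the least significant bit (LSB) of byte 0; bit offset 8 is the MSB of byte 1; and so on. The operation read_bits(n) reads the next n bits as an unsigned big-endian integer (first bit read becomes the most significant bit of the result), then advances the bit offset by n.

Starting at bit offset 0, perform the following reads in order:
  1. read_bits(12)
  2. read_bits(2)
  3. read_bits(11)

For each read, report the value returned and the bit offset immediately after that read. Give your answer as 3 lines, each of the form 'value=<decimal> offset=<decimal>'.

Read 1: bits[0:12] width=12 -> value=285 (bin 000100011101); offset now 12 = byte 1 bit 4; 20 bits remain
Read 2: bits[12:14] width=2 -> value=1 (bin 01); offset now 14 = byte 1 bit 6; 18 bits remain
Read 3: bits[14:25] width=11 -> value=274 (bin 00100010010); offset now 25 = byte 3 bit 1; 7 bits remain

Answer: value=285 offset=12
value=1 offset=14
value=274 offset=25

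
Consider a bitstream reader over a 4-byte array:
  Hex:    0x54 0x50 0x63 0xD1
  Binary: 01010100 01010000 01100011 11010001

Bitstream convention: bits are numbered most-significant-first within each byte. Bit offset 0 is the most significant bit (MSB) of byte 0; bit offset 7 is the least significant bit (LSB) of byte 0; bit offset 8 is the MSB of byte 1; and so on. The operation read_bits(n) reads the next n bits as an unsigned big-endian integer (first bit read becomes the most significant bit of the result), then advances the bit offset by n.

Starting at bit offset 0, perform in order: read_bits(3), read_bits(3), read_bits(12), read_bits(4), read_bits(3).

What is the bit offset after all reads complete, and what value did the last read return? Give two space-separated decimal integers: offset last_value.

Answer: 25 7

Derivation:
Read 1: bits[0:3] width=3 -> value=2 (bin 010); offset now 3 = byte 0 bit 3; 29 bits remain
Read 2: bits[3:6] width=3 -> value=5 (bin 101); offset now 6 = byte 0 bit 6; 26 bits remain
Read 3: bits[6:18] width=12 -> value=321 (bin 000101000001); offset now 18 = byte 2 bit 2; 14 bits remain
Read 4: bits[18:22] width=4 -> value=8 (bin 1000); offset now 22 = byte 2 bit 6; 10 bits remain
Read 5: bits[22:25] width=3 -> value=7 (bin 111); offset now 25 = byte 3 bit 1; 7 bits remain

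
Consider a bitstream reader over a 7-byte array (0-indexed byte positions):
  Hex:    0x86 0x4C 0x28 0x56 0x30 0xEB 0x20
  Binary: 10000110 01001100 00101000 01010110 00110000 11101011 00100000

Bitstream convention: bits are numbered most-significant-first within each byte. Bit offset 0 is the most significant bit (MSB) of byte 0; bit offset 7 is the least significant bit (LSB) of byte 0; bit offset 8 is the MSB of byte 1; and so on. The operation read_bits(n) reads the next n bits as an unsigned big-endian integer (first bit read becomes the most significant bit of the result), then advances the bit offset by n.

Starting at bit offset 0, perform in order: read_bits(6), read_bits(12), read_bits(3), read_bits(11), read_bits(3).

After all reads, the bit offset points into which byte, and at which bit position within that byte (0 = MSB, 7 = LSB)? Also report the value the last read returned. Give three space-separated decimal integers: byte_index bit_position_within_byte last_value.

Answer: 4 3 1

Derivation:
Read 1: bits[0:6] width=6 -> value=33 (bin 100001); offset now 6 = byte 0 bit 6; 50 bits remain
Read 2: bits[6:18] width=12 -> value=2352 (bin 100100110000); offset now 18 = byte 2 bit 2; 38 bits remain
Read 3: bits[18:21] width=3 -> value=5 (bin 101); offset now 21 = byte 2 bit 5; 35 bits remain
Read 4: bits[21:32] width=11 -> value=86 (bin 00001010110); offset now 32 = byte 4 bit 0; 24 bits remain
Read 5: bits[32:35] width=3 -> value=1 (bin 001); offset now 35 = byte 4 bit 3; 21 bits remain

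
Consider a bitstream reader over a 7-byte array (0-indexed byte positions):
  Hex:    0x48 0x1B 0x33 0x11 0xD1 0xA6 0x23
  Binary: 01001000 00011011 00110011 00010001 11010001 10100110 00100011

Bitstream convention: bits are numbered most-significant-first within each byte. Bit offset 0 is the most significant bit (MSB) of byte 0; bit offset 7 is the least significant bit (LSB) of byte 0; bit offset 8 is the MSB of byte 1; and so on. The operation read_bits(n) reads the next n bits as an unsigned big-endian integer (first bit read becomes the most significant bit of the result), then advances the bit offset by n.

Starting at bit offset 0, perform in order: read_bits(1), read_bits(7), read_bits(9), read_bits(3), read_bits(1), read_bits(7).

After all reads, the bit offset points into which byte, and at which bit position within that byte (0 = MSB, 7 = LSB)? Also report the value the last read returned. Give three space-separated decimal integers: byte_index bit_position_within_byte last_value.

Read 1: bits[0:1] width=1 -> value=0 (bin 0); offset now 1 = byte 0 bit 1; 55 bits remain
Read 2: bits[1:8] width=7 -> value=72 (bin 1001000); offset now 8 = byte 1 bit 0; 48 bits remain
Read 3: bits[8:17] width=9 -> value=54 (bin 000110110); offset now 17 = byte 2 bit 1; 39 bits remain
Read 4: bits[17:20] width=3 -> value=3 (bin 011); offset now 20 = byte 2 bit 4; 36 bits remain
Read 5: bits[20:21] width=1 -> value=0 (bin 0); offset now 21 = byte 2 bit 5; 35 bits remain
Read 6: bits[21:28] width=7 -> value=49 (bin 0110001); offset now 28 = byte 3 bit 4; 28 bits remain

Answer: 3 4 49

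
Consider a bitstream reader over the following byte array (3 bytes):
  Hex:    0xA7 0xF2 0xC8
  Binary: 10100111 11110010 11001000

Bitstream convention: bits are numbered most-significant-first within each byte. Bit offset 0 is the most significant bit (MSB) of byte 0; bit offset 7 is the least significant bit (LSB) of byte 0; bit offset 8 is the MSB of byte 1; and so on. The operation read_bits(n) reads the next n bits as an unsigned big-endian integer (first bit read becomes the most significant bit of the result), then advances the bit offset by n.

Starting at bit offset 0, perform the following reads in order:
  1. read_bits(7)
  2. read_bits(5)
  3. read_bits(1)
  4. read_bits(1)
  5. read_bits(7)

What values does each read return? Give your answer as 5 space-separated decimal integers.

Answer: 83 31 0 0 89

Derivation:
Read 1: bits[0:7] width=7 -> value=83 (bin 1010011); offset now 7 = byte 0 bit 7; 17 bits remain
Read 2: bits[7:12] width=5 -> value=31 (bin 11111); offset now 12 = byte 1 bit 4; 12 bits remain
Read 3: bits[12:13] width=1 -> value=0 (bin 0); offset now 13 = byte 1 bit 5; 11 bits remain
Read 4: bits[13:14] width=1 -> value=0 (bin 0); offset now 14 = byte 1 bit 6; 10 bits remain
Read 5: bits[14:21] width=7 -> value=89 (bin 1011001); offset now 21 = byte 2 bit 5; 3 bits remain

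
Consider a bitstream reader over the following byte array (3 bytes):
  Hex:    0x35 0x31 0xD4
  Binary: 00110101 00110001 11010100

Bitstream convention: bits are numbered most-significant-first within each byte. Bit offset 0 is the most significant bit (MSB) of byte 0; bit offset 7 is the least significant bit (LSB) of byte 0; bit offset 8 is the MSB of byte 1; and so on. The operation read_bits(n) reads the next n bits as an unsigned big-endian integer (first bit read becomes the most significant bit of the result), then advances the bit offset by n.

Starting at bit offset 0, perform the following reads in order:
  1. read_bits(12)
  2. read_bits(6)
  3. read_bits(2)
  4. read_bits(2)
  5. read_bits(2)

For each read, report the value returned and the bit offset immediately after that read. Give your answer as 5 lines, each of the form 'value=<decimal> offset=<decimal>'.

Answer: value=851 offset=12
value=7 offset=18
value=1 offset=20
value=1 offset=22
value=0 offset=24

Derivation:
Read 1: bits[0:12] width=12 -> value=851 (bin 001101010011); offset now 12 = byte 1 bit 4; 12 bits remain
Read 2: bits[12:18] width=6 -> value=7 (bin 000111); offset now 18 = byte 2 bit 2; 6 bits remain
Read 3: bits[18:20] width=2 -> value=1 (bin 01); offset now 20 = byte 2 bit 4; 4 bits remain
Read 4: bits[20:22] width=2 -> value=1 (bin 01); offset now 22 = byte 2 bit 6; 2 bits remain
Read 5: bits[22:24] width=2 -> value=0 (bin 00); offset now 24 = byte 3 bit 0; 0 bits remain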